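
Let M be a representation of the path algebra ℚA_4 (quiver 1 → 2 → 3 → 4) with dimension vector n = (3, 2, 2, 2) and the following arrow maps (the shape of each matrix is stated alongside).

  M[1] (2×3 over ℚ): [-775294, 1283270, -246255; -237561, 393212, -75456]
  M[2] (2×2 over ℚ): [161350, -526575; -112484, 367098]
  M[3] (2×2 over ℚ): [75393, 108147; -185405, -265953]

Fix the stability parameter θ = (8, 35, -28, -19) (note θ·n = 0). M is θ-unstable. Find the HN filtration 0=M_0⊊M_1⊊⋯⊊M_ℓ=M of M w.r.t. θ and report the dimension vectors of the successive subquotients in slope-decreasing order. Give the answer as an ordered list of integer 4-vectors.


Interval decomposition of M: I[1,1], I[1,2], I[1,4], I[3,4].
HN type (ℓ=5): μ^(1)=35; μ^(2)=8; μ^(3)=-1; μ^(4)=-19; μ^(5)=-28

((0, 1, 0, 0); (2, 0, 0, 0); (1, 1, 1, 1); (0, 0, 0, 1); (0, 0, 1, 0))


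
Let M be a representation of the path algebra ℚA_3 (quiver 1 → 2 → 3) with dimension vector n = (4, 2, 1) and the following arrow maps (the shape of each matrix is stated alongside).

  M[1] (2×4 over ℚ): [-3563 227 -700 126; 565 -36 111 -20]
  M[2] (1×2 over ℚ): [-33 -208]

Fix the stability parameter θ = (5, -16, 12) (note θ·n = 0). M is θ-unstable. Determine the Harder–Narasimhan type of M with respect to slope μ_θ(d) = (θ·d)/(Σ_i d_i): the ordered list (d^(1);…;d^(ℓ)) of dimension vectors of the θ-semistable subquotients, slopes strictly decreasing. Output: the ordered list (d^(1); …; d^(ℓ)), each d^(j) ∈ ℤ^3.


Interval decomposition of M: I[1,1]^2, I[1,2], I[1,3].
HN type (ℓ=3): μ^(1)=12; μ^(2)=5; μ^(3)=-11/2

((0, 0, 1); (2, 0, 0); (2, 2, 0))


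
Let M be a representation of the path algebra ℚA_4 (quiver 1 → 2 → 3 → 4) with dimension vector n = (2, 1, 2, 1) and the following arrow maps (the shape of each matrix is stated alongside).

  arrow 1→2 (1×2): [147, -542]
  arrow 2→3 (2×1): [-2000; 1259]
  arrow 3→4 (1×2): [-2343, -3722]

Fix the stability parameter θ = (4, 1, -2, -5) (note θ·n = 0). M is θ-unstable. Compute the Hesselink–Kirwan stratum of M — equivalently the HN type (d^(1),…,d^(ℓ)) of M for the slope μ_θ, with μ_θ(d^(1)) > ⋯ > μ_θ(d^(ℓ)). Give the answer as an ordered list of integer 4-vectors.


Via rank(M_{q-1}∘⋯∘M_p): M ≅ I[1,1], I[1,4], I[3,3].
μ_θ-semistable layers: μ^(1)=4; μ^(2)=-1/2; μ^(3)=-2

((1, 0, 0, 0); (1, 1, 1, 1); (0, 0, 1, 0))


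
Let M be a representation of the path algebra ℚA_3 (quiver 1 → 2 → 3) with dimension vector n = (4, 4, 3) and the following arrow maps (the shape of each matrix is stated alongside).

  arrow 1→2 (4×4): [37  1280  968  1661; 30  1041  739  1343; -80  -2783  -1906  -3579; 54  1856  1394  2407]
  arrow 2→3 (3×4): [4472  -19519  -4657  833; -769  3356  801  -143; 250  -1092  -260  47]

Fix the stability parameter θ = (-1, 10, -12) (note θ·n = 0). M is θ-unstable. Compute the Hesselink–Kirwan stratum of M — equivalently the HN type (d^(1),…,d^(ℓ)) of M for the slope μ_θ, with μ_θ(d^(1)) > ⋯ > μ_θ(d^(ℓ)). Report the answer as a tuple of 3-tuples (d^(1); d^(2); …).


Via rank(M_{q-1}∘⋯∘M_p): M ≅ I[1,2], I[1,3]^3.
μ_θ-semistable layers: μ^(1)=10; μ^(2)=-1

((0, 1, 0); (4, 3, 3))


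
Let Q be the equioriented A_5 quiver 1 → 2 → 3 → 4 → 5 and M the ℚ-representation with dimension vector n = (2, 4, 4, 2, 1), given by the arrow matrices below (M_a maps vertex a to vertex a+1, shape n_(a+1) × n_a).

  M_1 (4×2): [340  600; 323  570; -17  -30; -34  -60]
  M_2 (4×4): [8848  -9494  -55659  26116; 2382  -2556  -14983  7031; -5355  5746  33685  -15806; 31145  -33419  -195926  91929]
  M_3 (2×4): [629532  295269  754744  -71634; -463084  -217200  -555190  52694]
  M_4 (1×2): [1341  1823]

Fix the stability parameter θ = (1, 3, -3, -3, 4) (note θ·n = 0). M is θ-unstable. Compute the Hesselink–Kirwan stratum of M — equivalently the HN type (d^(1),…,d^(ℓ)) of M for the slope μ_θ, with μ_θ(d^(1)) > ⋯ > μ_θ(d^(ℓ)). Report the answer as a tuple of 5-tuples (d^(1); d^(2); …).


Via rank(M_{q-1}∘⋯∘M_p): M ≅ I[1,1], I[1,5], I[2,3]^2, I[2,4].
μ_θ-semistable layers: μ^(1)=4; μ^(2)=1; μ^(3)=0; μ^(4)=-1/2; μ^(5)=-1

((0, 0, 0, 0, 1); (1, 0, 0, 0, 0); (0, 2, 2, 0, 0); (1, 1, 1, 1, 0); (0, 1, 1, 1, 0))


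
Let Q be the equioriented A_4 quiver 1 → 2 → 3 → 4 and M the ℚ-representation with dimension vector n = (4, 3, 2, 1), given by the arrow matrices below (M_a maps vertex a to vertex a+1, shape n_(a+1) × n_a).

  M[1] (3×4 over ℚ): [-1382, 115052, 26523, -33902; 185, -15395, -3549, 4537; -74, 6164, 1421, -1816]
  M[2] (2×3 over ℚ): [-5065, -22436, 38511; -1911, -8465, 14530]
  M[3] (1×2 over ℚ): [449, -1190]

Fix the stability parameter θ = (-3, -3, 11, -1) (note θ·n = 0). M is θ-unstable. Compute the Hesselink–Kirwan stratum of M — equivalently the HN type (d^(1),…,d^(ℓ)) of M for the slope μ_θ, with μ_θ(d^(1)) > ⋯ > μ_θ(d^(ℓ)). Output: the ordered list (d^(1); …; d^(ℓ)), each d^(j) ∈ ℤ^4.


Barcode: M ≅ I[1,1], I[1,2], I[1,3], I[1,4]. HN layers by μ_θ (3 steps, strictly decreasing):
  μ^(1)=11; μ^(2)=5; μ^(3)=-3

((0, 0, 1, 0); (0, 0, 1, 1); (4, 3, 0, 0))


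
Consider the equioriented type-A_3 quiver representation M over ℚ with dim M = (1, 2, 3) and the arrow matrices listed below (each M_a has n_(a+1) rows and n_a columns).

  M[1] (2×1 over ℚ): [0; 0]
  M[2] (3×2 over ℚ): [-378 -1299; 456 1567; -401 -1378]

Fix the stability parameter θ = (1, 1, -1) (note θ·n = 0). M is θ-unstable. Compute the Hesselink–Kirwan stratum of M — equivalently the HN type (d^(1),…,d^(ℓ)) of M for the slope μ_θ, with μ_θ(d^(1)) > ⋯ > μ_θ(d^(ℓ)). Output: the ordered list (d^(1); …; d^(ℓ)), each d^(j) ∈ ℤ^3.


Barcode: M ≅ I[1,1], I[2,3]^2, I[3,3]. HN layers by μ_θ (3 steps, strictly decreasing):
  μ^(1)=1; μ^(2)=0; μ^(3)=-1

((1, 0, 0); (0, 2, 2); (0, 0, 1))


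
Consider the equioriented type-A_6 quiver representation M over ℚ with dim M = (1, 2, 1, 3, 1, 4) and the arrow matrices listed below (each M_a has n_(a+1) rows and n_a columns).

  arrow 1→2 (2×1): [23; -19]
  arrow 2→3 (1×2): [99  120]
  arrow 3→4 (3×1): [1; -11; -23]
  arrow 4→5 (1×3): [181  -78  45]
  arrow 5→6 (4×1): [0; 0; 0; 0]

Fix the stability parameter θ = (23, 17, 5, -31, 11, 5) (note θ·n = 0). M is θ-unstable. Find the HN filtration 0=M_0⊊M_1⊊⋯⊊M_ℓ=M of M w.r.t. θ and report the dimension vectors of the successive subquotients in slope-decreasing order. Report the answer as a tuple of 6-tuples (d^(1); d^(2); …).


Interval decomposition of M: I[1,5], I[2,2], I[4,4]^2, I[6,6]^4.
HN type (ℓ=5): μ^(1)=17; μ^(2)=11; μ^(3)=5; μ^(4)=7/2; μ^(5)=-31

((0, 1, 0, 0, 0, 0); (0, 0, 0, 0, 1, 0); (0, 0, 0, 0, 0, 4); (1, 1, 1, 1, 0, 0); (0, 0, 0, 2, 0, 0))


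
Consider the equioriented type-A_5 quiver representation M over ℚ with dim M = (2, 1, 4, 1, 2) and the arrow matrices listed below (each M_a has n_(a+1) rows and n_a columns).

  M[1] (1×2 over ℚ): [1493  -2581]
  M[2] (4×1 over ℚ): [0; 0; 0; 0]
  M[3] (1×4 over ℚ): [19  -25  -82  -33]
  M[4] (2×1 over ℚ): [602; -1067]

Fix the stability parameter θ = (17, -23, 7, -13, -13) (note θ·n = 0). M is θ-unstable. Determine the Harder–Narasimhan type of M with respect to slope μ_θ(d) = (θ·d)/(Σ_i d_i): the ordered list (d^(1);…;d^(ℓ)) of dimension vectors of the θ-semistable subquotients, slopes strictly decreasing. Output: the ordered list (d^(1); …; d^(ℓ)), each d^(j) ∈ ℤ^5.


Via rank(M_{q-1}∘⋯∘M_p): M ≅ I[1,1], I[1,2], I[3,3]^3, I[3,5], I[5,5].
μ_θ-semistable layers: μ^(1)=17; μ^(2)=7; μ^(3)=-3; μ^(4)=-19/3; μ^(5)=-13

((1, 0, 0, 0, 0); (0, 0, 3, 0, 0); (1, 1, 0, 0, 0); (0, 0, 1, 1, 1); (0, 0, 0, 0, 1))


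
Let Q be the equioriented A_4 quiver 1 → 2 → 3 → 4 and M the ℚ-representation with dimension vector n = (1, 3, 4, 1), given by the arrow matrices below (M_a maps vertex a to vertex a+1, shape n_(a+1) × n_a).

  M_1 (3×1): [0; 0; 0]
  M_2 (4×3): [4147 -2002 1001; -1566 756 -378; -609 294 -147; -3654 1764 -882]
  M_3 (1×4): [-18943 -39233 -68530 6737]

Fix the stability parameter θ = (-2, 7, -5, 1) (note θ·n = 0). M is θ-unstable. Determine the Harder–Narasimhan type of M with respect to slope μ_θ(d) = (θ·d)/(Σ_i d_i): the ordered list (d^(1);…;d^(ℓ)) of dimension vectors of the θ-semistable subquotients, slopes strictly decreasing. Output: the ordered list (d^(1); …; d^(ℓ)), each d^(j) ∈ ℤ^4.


Interval decomposition of M: I[1,1], I[2,2]^2, I[2,4], I[3,3]^3.
HN type (ℓ=4): μ^(1)=7; μ^(2)=1; μ^(3)=-2; μ^(4)=-5

((0, 2, 0, 0); (0, 1, 1, 1); (1, 0, 0, 0); (0, 0, 3, 0))


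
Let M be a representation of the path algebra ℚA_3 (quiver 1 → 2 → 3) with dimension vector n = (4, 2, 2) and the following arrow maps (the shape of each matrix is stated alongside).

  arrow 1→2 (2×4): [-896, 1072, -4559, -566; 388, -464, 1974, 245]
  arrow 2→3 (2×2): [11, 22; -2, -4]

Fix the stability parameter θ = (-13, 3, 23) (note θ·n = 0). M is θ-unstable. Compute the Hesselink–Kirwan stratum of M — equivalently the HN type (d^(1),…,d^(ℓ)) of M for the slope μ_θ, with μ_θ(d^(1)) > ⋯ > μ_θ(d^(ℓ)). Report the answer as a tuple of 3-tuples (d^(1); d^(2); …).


Barcode: M ≅ I[1,1]^2, I[1,2], I[1,3], I[3,3]. HN layers by μ_θ (3 steps, strictly decreasing):
  μ^(1)=23; μ^(2)=3; μ^(3)=-13

((0, 0, 2); (0, 2, 0); (4, 0, 0))


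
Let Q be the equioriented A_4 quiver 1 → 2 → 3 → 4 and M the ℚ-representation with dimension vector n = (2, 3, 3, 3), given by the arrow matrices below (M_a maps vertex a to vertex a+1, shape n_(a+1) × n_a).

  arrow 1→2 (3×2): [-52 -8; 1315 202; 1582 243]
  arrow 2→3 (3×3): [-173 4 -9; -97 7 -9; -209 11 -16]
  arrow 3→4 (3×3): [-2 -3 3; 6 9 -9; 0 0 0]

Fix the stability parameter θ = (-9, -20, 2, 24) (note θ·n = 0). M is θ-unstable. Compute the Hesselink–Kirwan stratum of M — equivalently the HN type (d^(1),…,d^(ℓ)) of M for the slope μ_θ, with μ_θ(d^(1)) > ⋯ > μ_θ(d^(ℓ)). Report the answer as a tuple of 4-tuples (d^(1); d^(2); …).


Interval decomposition of M: I[1,3], I[1,4], I[2,3], I[4,4]^2.
HN type (ℓ=4): μ^(1)=24; μ^(2)=2; μ^(3)=-29/2; μ^(4)=-20

((0, 0, 0, 3); (0, 0, 3, 0); (2, 2, 0, 0); (0, 1, 0, 0))


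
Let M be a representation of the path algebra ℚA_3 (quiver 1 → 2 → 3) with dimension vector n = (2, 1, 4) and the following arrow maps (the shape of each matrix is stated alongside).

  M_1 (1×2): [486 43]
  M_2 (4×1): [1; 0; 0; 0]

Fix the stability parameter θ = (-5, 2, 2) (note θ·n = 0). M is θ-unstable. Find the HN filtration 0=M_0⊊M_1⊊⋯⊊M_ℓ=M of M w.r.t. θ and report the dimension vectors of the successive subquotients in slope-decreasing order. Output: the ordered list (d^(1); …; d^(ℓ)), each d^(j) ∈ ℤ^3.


Barcode: M ≅ I[1,1], I[1,3], I[3,3]^3. HN layers by μ_θ (2 steps, strictly decreasing):
  μ^(1)=2; μ^(2)=-5

((0, 1, 4); (2, 0, 0))


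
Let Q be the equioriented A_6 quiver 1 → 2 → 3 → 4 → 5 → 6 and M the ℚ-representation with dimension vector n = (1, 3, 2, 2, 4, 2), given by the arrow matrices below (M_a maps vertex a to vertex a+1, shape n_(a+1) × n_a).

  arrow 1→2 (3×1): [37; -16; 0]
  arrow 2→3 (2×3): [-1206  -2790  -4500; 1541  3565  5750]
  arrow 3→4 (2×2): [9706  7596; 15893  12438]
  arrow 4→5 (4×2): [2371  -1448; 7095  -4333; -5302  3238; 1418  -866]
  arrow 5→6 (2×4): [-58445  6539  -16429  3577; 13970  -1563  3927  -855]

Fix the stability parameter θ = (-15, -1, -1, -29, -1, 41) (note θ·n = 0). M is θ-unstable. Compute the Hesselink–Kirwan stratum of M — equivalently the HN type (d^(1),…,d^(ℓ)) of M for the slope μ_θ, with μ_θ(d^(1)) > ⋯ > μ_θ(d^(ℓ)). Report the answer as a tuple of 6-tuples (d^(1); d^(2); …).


Interval decomposition of M: I[1,3], I[2,2]^2, I[3,6], I[4,6], I[5,5]^2.
HN type (ℓ=4): μ^(1)=41; μ^(2)=-1; μ^(3)=-15; μ^(4)=-29

((0, 0, 0, 0, 0, 2); (0, 3, 1, 0, 4, 0); (1, 0, 1, 1, 0, 0); (0, 0, 0, 1, 0, 0))


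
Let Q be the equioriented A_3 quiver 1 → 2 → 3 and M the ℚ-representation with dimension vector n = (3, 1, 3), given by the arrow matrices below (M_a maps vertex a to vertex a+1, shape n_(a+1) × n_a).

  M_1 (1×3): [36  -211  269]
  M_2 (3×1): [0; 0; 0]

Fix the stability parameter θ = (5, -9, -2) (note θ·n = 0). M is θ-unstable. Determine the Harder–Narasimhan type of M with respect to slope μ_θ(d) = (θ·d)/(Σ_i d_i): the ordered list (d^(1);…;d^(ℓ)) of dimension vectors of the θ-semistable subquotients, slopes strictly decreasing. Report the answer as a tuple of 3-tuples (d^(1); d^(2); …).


Interval decomposition of M: I[1,1]^2, I[1,2], I[3,3]^3.
HN type (ℓ=2): μ^(1)=5; μ^(2)=-2

((2, 0, 0); (1, 1, 3))


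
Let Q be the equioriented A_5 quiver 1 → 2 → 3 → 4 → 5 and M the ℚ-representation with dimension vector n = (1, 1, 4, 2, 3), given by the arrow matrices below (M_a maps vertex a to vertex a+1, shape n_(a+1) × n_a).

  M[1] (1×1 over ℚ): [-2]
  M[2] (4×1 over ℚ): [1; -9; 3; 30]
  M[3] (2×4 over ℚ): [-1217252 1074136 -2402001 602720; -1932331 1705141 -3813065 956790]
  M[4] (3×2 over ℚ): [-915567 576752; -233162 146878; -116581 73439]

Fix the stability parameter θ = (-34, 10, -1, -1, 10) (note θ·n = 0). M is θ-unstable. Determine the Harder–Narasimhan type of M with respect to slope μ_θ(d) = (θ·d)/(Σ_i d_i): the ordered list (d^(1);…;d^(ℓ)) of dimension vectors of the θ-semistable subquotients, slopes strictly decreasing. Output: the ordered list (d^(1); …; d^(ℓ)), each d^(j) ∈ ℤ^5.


Interval decomposition of M: I[1,5], I[3,3]^2, I[3,5], I[5,5].
HN type (ℓ=4): μ^(1)=10; μ^(2)=8/3; μ^(3)=-1; μ^(4)=-34

((0, 0, 0, 0, 3); (0, 1, 1, 1, 0); (0, 0, 3, 1, 0); (1, 0, 0, 0, 0))


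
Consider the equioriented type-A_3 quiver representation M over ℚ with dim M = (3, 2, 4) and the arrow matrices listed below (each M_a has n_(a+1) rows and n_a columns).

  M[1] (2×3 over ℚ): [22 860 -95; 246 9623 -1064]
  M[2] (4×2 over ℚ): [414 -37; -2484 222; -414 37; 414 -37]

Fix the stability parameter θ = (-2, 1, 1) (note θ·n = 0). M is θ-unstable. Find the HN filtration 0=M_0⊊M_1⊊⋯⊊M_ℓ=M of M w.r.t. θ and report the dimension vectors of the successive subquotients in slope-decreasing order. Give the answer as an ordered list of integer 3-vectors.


Via rank(M_{q-1}∘⋯∘M_p): M ≅ I[1,1], I[1,2], I[1,3], I[3,3]^3.
μ_θ-semistable layers: μ^(1)=1; μ^(2)=-2

((0, 2, 4); (3, 0, 0))


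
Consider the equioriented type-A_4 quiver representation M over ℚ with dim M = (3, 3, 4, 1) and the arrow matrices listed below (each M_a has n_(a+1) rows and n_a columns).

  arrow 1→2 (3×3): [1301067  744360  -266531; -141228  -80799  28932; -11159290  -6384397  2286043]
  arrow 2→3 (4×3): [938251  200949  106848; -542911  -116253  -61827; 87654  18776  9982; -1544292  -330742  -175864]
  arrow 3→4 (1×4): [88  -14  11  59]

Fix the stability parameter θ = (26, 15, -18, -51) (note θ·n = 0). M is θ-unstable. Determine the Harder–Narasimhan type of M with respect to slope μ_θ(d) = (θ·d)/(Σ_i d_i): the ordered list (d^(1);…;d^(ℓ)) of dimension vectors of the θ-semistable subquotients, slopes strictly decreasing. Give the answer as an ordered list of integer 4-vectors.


Barcode: M ≅ I[1,3]^2, I[1,4], I[3,3]. HN layers by μ_θ (3 steps, strictly decreasing):
  μ^(1)=23/3; μ^(2)=-7; μ^(3)=-18

((2, 2, 2, 0); (1, 1, 1, 1); (0, 0, 1, 0))


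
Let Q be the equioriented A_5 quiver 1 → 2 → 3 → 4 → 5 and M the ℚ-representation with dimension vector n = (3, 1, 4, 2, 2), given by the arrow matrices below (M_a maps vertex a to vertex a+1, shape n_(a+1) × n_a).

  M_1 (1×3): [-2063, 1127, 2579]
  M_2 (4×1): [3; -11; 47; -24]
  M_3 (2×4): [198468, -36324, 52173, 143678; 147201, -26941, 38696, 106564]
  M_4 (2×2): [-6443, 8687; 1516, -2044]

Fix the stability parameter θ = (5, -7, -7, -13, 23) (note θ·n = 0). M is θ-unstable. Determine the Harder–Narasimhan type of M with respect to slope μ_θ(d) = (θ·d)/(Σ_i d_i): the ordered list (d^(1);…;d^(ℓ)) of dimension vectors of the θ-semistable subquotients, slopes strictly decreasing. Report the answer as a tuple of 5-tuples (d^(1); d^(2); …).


Via rank(M_{q-1}∘⋯∘M_p): M ≅ I[1,1]^2, I[1,5], I[3,3]^2, I[3,4], I[5,5].
μ_θ-semistable layers: μ^(1)=23; μ^(2)=5; μ^(3)=-11/2; μ^(4)=-7; μ^(5)=-10

((0, 0, 0, 0, 2); (2, 0, 0, 0, 0); (1, 1, 1, 1, 0); (0, 0, 2, 0, 0); (0, 0, 1, 1, 0))


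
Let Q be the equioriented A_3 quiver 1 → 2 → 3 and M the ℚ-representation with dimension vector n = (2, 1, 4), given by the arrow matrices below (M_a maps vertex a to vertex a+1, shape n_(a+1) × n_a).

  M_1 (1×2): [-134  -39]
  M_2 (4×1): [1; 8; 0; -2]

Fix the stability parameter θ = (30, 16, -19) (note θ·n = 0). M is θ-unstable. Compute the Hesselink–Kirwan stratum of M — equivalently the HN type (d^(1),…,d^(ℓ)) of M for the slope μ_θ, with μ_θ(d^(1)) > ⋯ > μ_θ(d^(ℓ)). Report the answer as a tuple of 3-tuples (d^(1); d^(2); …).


Via rank(M_{q-1}∘⋯∘M_p): M ≅ I[1,1], I[1,3], I[3,3]^3.
μ_θ-semistable layers: μ^(1)=30; μ^(2)=9; μ^(3)=-19

((1, 0, 0); (1, 1, 1); (0, 0, 3))


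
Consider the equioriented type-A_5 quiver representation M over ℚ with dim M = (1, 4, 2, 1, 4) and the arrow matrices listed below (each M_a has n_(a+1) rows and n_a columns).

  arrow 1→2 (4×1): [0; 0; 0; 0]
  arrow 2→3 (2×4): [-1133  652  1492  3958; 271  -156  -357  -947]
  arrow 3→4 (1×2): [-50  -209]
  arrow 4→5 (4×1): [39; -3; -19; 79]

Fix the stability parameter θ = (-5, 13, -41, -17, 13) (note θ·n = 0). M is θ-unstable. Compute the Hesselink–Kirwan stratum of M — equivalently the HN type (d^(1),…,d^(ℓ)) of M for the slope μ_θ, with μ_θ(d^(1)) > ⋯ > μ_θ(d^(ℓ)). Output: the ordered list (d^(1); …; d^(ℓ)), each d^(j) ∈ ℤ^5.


Barcode: M ≅ I[1,1], I[2,2]^2, I[2,3], I[2,5], I[5,5]^3. HN layers by μ_θ (4 steps, strictly decreasing):
  μ^(1)=13; μ^(2)=-5; μ^(3)=-14; μ^(4)=-15

((0, 2, 0, 0, 4); (1, 0, 0, 0, 0); (0, 1, 1, 0, 0); (0, 1, 1, 1, 0))


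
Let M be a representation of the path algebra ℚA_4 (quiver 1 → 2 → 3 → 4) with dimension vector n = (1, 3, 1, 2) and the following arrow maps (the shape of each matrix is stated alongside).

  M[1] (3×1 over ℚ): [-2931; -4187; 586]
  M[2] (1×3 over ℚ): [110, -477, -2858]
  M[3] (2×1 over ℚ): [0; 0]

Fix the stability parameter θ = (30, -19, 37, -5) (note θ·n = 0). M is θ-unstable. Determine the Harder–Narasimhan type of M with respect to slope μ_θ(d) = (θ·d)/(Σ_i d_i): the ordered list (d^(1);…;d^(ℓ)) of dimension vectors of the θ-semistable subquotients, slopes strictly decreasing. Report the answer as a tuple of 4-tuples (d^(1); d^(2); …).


Via rank(M_{q-1}∘⋯∘M_p): M ≅ I[1,3], I[2,2]^2, I[4,4]^2.
μ_θ-semistable layers: μ^(1)=37; μ^(2)=11/2; μ^(3)=-5; μ^(4)=-19

((0, 0, 1, 0); (1, 1, 0, 0); (0, 0, 0, 2); (0, 2, 0, 0))


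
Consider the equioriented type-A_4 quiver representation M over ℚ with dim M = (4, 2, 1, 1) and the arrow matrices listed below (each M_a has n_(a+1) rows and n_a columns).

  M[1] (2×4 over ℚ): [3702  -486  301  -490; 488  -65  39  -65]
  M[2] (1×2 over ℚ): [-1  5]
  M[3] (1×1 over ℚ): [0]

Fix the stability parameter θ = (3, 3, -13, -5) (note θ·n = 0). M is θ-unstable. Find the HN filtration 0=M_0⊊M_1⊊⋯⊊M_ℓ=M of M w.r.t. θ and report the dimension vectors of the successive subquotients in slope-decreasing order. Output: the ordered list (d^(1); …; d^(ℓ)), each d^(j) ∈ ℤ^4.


Via rank(M_{q-1}∘⋯∘M_p): M ≅ I[1,1]^2, I[1,2], I[1,3], I[4,4].
μ_θ-semistable layers: μ^(1)=3; μ^(2)=-7/3; μ^(3)=-5

((3, 1, 0, 0); (1, 1, 1, 0); (0, 0, 0, 1))


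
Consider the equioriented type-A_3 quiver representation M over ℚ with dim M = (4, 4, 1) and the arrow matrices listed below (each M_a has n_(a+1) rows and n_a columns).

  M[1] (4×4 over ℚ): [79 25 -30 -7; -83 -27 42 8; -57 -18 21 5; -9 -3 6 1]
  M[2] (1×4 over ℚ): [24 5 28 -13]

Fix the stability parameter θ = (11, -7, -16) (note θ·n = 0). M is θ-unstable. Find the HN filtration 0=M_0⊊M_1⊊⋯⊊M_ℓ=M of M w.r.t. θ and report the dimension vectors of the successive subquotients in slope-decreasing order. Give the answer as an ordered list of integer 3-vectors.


Interval decomposition of M: I[1,1], I[1,2]^2, I[1,3], I[2,2].
HN type (ℓ=4): μ^(1)=11; μ^(2)=2; μ^(3)=-4; μ^(4)=-7

((1, 0, 0); (2, 2, 0); (1, 1, 1); (0, 1, 0))


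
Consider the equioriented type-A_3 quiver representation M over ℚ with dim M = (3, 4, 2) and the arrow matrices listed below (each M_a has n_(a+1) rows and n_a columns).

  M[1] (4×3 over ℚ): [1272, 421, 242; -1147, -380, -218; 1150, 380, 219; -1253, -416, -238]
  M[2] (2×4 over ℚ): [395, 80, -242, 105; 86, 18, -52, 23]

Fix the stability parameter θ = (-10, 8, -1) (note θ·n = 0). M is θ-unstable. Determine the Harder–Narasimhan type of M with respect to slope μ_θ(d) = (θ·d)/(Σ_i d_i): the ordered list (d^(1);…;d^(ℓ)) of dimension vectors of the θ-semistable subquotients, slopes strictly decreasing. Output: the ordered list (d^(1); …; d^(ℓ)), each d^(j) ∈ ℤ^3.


Barcode: M ≅ I[1,2], I[1,3]^2, I[2,2]. HN layers by μ_θ (3 steps, strictly decreasing):
  μ^(1)=8; μ^(2)=7/2; μ^(3)=-10

((0, 2, 0); (0, 2, 2); (3, 0, 0))


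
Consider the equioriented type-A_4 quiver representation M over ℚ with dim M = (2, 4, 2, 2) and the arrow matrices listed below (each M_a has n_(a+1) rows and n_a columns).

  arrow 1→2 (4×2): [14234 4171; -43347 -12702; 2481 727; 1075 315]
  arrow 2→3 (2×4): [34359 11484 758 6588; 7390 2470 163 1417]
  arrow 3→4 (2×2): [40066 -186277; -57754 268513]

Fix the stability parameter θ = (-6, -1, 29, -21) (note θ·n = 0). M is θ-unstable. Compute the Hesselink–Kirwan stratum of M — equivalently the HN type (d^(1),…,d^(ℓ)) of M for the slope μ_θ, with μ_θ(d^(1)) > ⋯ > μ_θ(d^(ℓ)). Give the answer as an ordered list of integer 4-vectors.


Barcode: M ≅ I[1,2], I[1,3], I[2,2], I[2,4], I[4,4]. HN layers by μ_θ (5 steps, strictly decreasing):
  μ^(1)=29; μ^(2)=4; μ^(3)=-1; μ^(4)=-6; μ^(5)=-21

((0, 0, 1, 0); (0, 0, 1, 1); (0, 4, 0, 0); (2, 0, 0, 0); (0, 0, 0, 1))


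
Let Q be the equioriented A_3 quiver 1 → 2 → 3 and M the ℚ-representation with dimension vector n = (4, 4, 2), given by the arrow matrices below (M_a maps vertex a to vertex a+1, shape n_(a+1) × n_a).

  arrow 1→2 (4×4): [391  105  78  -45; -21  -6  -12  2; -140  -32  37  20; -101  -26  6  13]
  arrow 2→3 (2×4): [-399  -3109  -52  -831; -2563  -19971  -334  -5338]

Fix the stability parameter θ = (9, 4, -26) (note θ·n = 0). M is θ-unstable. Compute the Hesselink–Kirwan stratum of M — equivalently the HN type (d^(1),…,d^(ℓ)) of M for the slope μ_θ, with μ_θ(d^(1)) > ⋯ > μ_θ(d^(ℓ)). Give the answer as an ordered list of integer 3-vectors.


Via rank(M_{q-1}∘⋯∘M_p): M ≅ I[1,2]^2, I[1,3]^2.
μ_θ-semistable layers: μ^(1)=13/2; μ^(2)=-13/3

((2, 2, 0); (2, 2, 2))


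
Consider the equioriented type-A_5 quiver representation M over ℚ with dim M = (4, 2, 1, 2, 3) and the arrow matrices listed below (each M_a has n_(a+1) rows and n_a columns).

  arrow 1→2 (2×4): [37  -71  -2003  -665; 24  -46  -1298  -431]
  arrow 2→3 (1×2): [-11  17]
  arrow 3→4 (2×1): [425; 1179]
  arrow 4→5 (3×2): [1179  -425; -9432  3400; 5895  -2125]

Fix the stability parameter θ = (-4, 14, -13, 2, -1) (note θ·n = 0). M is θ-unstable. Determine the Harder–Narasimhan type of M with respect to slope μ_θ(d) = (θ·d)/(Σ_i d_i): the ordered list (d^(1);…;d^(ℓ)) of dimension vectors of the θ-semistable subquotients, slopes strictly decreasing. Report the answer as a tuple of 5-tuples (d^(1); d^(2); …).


Barcode: M ≅ I[1,1]^2, I[1,2], I[1,4], I[4,5], I[5,5]^2. HN layers by μ_θ (5 steps, strictly decreasing):
  μ^(1)=14; μ^(2)=2; μ^(3)=1/2; μ^(4)=-1; μ^(5)=-4

((0, 1, 0, 0, 0); (0, 0, 0, 1, 0); (0, 1, 1, 1, 1); (0, 0, 0, 0, 2); (4, 0, 0, 0, 0))


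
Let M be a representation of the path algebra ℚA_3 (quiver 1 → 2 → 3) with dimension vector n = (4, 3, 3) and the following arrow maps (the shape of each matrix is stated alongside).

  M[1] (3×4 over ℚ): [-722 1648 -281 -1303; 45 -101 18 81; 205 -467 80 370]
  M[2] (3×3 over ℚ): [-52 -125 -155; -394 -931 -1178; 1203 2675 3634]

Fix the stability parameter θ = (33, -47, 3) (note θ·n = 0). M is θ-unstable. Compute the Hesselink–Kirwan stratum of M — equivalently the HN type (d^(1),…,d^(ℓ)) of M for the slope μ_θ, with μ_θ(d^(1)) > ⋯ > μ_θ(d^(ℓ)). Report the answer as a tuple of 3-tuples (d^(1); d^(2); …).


Interval decomposition of M: I[1,1], I[1,3]^3.
HN type (ℓ=3): μ^(1)=33; μ^(2)=3; μ^(3)=-7

((1, 0, 0); (0, 0, 3); (3, 3, 0))


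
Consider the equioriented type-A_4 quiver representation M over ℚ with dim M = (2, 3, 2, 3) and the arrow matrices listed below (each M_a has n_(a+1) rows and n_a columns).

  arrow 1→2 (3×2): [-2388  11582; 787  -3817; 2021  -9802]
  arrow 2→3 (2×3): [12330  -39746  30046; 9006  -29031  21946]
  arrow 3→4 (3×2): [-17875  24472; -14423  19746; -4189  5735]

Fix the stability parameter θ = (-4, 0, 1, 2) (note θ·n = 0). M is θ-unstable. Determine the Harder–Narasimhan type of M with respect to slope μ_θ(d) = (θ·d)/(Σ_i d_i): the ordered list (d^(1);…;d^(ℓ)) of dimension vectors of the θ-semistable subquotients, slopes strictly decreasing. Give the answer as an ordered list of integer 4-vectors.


Via rank(M_{q-1}∘⋯∘M_p): M ≅ I[1,4]^2, I[2,2], I[4,4].
μ_θ-semistable layers: μ^(1)=2; μ^(2)=1; μ^(3)=0; μ^(4)=-4

((0, 0, 0, 3); (0, 0, 2, 0); (0, 3, 0, 0); (2, 0, 0, 0))


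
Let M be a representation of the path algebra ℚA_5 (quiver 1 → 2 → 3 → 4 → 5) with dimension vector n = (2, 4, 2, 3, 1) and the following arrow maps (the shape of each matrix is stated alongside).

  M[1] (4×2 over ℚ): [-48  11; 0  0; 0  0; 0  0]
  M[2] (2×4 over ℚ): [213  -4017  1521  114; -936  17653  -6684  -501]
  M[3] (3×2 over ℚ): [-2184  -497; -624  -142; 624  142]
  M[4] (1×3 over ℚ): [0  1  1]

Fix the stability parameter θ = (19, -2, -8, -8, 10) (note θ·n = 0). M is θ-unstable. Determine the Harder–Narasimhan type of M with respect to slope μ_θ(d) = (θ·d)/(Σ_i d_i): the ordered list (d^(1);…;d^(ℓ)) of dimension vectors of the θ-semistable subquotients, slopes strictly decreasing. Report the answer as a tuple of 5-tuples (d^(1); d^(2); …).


Barcode: M ≅ I[1,1], I[1,3], I[2,2]^2, I[2,4], I[4,4], I[4,5]. HN layers by μ_θ (6 steps, strictly decreasing):
  μ^(1)=19; μ^(2)=10; μ^(3)=3; μ^(4)=-2; μ^(5)=-6; μ^(6)=-8

((1, 0, 0, 0, 0); (0, 0, 0, 0, 1); (1, 1, 1, 0, 0); (0, 2, 0, 0, 0); (0, 1, 1, 1, 0); (0, 0, 0, 2, 0))


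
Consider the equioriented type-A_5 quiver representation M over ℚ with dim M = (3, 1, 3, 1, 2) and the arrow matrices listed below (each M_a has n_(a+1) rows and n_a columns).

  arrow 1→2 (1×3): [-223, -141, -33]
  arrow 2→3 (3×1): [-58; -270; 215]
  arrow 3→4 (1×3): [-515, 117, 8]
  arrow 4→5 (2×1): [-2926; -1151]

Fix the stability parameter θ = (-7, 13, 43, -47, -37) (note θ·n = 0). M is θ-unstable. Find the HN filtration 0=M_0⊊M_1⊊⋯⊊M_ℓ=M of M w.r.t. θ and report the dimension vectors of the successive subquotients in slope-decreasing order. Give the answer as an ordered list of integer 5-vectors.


Via rank(M_{q-1}∘⋯∘M_p): M ≅ I[1,1]^2, I[1,3], I[3,3], I[3,5], I[5,5].
μ_θ-semistable layers: μ^(1)=43; μ^(2)=13; μ^(3)=-7; μ^(4)=-41/3; μ^(5)=-37

((0, 0, 2, 0, 0); (0, 1, 0, 0, 0); (3, 0, 0, 0, 0); (0, 0, 1, 1, 1); (0, 0, 0, 0, 1))


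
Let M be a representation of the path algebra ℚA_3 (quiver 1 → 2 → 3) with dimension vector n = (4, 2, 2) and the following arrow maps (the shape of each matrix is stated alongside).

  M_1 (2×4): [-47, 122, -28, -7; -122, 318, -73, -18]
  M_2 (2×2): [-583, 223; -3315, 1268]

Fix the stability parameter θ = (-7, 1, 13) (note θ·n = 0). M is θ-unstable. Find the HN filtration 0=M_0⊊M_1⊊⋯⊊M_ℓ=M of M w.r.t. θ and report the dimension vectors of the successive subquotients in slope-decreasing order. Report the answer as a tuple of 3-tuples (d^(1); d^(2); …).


Via rank(M_{q-1}∘⋯∘M_p): M ≅ I[1,1]^2, I[1,3]^2.
μ_θ-semistable layers: μ^(1)=13; μ^(2)=1; μ^(3)=-7

((0, 0, 2); (0, 2, 0); (4, 0, 0))


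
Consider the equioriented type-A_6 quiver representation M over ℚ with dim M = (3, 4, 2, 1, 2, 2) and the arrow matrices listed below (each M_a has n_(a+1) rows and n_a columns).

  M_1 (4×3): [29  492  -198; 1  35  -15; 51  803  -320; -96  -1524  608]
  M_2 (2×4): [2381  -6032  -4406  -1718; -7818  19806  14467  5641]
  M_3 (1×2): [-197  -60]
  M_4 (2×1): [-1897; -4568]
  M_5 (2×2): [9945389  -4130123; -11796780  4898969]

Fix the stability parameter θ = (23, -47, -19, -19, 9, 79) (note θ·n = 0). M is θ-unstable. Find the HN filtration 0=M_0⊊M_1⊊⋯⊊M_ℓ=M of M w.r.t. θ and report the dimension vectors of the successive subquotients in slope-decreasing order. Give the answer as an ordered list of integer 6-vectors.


Via rank(M_{q-1}∘⋯∘M_p): M ≅ I[1,2], I[1,3], I[1,6], I[2,2], I[5,6].
μ_θ-semistable layers: μ^(1)=79; μ^(2)=9; μ^(3)=-12; μ^(4)=-43/3; μ^(5)=-31/2; μ^(6)=-47

((0, 0, 0, 0, 0, 2); (0, 0, 0, 0, 2, 0); (1, 1, 0, 0, 0, 0); (1, 1, 1, 0, 0, 0); (1, 1, 1, 1, 0, 0); (0, 1, 0, 0, 0, 0))


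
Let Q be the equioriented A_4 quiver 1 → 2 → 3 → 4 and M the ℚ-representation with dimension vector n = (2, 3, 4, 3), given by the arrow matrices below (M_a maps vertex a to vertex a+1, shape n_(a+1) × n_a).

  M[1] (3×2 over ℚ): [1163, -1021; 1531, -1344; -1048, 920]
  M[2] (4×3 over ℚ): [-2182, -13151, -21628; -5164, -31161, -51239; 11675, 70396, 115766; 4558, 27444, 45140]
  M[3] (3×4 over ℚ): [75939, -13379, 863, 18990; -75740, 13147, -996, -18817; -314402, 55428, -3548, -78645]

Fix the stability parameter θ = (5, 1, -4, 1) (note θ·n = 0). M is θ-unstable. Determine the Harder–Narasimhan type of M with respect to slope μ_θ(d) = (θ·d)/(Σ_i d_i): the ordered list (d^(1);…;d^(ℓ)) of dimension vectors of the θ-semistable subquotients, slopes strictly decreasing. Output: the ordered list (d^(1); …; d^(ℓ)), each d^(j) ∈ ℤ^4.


Barcode: M ≅ I[1,4]^2, I[2,4], I[3,3]. HN layers by μ_θ (4 steps, strictly decreasing):
  μ^(1)=1; μ^(2)=2/3; μ^(3)=-3/2; μ^(4)=-4

((0, 0, 0, 3); (2, 2, 2, 0); (0, 1, 1, 0); (0, 0, 1, 0))


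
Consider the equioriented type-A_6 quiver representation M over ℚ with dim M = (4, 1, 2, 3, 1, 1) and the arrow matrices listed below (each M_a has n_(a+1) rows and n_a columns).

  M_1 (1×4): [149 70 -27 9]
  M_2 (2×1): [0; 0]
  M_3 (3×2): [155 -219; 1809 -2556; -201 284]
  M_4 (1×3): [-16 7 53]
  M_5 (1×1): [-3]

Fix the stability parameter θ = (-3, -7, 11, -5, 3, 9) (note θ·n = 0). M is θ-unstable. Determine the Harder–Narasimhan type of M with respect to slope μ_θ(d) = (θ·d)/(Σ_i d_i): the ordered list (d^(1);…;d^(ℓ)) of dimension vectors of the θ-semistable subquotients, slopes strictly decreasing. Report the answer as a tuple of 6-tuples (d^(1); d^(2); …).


Interval decomposition of M: I[1,1]^3, I[1,2], I[3,4], I[3,6], I[4,4].
HN type (ℓ=4): μ^(1)=9; μ^(2)=3; μ^(3)=-3; μ^(4)=-5

((0, 0, 0, 0, 0, 1); (0, 0, 2, 2, 1, 0); (3, 0, 0, 0, 0, 0); (1, 1, 0, 1, 0, 0))


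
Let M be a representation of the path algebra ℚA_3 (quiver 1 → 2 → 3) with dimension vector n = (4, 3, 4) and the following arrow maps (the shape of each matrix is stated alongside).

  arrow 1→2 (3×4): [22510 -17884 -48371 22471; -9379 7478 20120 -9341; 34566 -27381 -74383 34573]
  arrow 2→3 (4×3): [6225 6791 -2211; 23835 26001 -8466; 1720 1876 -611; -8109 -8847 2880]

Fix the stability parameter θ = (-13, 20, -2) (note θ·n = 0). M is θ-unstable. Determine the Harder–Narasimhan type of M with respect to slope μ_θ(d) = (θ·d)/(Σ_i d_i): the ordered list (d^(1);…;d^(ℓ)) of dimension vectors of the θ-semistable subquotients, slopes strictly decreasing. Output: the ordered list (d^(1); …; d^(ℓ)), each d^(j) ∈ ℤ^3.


Via rank(M_{q-1}∘⋯∘M_p): M ≅ I[1,1], I[1,2], I[1,3]^2, I[3,3]^2.
μ_θ-semistable layers: μ^(1)=20; μ^(2)=9; μ^(3)=-2; μ^(4)=-13

((0, 1, 0); (0, 2, 2); (0, 0, 2); (4, 0, 0))


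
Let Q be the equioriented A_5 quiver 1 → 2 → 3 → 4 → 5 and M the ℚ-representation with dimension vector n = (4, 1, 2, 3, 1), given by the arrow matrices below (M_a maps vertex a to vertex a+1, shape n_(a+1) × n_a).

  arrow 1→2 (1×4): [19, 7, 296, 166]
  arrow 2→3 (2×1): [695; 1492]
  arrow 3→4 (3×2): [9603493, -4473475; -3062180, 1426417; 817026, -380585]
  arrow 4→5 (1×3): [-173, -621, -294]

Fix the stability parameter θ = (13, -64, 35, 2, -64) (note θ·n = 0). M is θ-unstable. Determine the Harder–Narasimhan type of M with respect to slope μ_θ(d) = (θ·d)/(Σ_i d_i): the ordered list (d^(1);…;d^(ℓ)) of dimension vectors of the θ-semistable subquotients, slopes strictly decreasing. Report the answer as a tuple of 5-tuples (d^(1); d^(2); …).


Barcode: M ≅ I[1,1]^3, I[1,5], I[3,4], I[4,4]. HN layers by μ_θ (5 steps, strictly decreasing):
  μ^(1)=37/2; μ^(2)=13; μ^(3)=2; μ^(4)=-9; μ^(5)=-51/2

((0, 0, 1, 1, 0); (3, 0, 0, 0, 0); (0, 0, 0, 1, 0); (0, 0, 1, 1, 1); (1, 1, 0, 0, 0))


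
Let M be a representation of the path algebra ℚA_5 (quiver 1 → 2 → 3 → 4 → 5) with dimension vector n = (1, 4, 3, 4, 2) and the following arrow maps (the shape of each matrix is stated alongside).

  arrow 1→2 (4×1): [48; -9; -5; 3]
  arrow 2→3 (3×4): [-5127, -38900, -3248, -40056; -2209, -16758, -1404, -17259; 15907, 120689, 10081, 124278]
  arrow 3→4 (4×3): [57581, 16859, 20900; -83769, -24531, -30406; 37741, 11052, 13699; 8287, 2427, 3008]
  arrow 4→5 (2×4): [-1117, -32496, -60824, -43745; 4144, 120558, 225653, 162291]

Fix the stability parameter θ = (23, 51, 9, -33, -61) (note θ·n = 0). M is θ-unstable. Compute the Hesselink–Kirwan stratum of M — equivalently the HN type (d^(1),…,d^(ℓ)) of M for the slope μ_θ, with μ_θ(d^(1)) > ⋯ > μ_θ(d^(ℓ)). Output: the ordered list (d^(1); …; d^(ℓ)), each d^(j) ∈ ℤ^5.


Interval decomposition of M: I[1,5], I[2,2], I[2,4], I[2,5], I[4,4].
HN type (ℓ=5): μ^(1)=51; μ^(2)=9; μ^(3)=-11/5; μ^(4)=-17/2; μ^(5)=-33

((0, 1, 0, 0, 0); (0, 1, 1, 1, 0); (1, 1, 1, 1, 1); (0, 1, 1, 1, 1); (0, 0, 0, 1, 0))


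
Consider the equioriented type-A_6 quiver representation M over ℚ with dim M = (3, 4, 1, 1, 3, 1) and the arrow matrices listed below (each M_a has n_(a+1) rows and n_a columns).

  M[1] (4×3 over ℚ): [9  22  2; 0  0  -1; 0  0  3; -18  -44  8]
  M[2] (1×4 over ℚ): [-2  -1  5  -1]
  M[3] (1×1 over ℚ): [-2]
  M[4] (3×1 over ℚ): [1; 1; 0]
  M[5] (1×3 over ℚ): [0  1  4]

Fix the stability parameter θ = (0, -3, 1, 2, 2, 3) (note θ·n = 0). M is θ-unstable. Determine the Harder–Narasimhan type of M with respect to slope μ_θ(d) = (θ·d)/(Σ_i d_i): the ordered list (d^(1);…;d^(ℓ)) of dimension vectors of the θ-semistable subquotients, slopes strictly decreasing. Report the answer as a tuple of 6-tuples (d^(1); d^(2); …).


Barcode: M ≅ I[1,1], I[1,2], I[1,6], I[2,2]^2, I[5,5]^2. HN layers by μ_θ (6 steps, strictly decreasing):
  μ^(1)=3; μ^(2)=2; μ^(3)=1; μ^(4)=0; μ^(5)=-3/2; μ^(6)=-3

((0, 0, 0, 0, 0, 1); (0, 0, 0, 1, 3, 0); (0, 0, 1, 0, 0, 0); (1, 0, 0, 0, 0, 0); (2, 2, 0, 0, 0, 0); (0, 2, 0, 0, 0, 0))


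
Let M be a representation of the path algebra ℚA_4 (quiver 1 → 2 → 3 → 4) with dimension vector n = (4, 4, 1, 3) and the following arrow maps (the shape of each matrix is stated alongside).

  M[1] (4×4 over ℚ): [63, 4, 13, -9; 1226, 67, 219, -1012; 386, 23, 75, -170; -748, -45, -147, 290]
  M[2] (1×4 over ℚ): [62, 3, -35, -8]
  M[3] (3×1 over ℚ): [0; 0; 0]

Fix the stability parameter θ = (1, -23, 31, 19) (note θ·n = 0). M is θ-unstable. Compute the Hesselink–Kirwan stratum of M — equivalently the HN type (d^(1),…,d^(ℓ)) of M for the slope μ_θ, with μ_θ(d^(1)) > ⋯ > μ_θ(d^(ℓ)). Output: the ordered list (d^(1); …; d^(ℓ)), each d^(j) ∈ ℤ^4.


Interval decomposition of M: I[1,2]^3, I[1,3], I[4,4]^3.
HN type (ℓ=3): μ^(1)=31; μ^(2)=19; μ^(3)=-11

((0, 0, 1, 0); (0, 0, 0, 3); (4, 4, 0, 0))


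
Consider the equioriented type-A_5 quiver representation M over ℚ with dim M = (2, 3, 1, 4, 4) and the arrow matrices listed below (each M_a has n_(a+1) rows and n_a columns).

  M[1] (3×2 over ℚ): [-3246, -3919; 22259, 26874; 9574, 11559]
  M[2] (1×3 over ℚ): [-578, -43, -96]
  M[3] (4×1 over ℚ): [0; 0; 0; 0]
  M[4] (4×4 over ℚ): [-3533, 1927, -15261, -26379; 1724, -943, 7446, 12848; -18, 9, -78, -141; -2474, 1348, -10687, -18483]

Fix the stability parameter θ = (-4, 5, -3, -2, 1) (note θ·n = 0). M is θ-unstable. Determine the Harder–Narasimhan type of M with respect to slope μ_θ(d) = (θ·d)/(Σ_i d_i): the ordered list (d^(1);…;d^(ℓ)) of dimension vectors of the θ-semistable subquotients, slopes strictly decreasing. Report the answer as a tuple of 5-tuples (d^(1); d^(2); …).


Via rank(M_{q-1}∘⋯∘M_p): M ≅ I[1,2], I[1,3], I[2,2], I[4,5]^4.
μ_θ-semistable layers: μ^(1)=5; μ^(2)=1; μ^(3)=-2; μ^(4)=-4

((0, 2, 0, 0, 0); (0, 1, 1, 0, 4); (0, 0, 0, 4, 0); (2, 0, 0, 0, 0))


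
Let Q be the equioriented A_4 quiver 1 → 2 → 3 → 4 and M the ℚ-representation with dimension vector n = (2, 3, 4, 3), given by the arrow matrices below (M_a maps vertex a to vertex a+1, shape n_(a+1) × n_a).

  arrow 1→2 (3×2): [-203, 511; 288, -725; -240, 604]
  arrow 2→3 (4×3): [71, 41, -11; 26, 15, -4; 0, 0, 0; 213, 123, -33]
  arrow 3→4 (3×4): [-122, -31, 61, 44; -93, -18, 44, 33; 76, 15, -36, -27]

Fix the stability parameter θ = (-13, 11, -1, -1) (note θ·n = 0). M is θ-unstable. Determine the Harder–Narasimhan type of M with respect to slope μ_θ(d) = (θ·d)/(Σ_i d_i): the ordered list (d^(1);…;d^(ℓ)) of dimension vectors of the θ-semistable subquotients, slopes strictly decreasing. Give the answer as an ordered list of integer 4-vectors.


Barcode: M ≅ I[1,4]^2, I[2,2], I[3,3], I[3,4]. HN layers by μ_θ (4 steps, strictly decreasing):
  μ^(1)=11; μ^(2)=3; μ^(3)=-1; μ^(4)=-13

((0, 1, 0, 0); (0, 2, 2, 2); (0, 0, 2, 1); (2, 0, 0, 0))


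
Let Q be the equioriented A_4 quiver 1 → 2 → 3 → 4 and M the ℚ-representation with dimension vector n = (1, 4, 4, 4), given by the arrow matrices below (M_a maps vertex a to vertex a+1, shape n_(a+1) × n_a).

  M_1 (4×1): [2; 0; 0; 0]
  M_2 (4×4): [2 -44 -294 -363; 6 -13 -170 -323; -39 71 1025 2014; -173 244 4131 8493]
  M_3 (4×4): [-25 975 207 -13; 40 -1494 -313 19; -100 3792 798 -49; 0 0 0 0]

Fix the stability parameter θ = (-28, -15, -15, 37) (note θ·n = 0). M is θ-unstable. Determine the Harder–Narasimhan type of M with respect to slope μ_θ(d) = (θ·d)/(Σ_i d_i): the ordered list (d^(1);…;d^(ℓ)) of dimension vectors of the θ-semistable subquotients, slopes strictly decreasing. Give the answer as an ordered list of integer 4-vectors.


Via rank(M_{q-1}∘⋯∘M_p): M ≅ I[1,4], I[2,3], I[2,4]^2, I[4,4].
μ_θ-semistable layers: μ^(1)=37; μ^(2)=-15; μ^(3)=-28

((0, 0, 0, 4); (0, 4, 4, 0); (1, 0, 0, 0))


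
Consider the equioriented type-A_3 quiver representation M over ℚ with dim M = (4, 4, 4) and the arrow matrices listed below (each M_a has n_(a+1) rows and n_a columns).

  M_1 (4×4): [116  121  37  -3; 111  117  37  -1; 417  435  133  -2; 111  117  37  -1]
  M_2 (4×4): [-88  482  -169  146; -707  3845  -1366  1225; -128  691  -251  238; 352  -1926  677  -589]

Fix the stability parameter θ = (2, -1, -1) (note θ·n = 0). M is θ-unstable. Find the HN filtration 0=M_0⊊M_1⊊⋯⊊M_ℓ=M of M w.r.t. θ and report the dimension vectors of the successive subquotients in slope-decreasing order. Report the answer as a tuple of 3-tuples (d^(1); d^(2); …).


Interval decomposition of M: I[1,1], I[1,3]^3, I[2,3].
HN type (ℓ=3): μ^(1)=2; μ^(2)=0; μ^(3)=-1

((1, 0, 0); (3, 3, 3); (0, 1, 1))
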